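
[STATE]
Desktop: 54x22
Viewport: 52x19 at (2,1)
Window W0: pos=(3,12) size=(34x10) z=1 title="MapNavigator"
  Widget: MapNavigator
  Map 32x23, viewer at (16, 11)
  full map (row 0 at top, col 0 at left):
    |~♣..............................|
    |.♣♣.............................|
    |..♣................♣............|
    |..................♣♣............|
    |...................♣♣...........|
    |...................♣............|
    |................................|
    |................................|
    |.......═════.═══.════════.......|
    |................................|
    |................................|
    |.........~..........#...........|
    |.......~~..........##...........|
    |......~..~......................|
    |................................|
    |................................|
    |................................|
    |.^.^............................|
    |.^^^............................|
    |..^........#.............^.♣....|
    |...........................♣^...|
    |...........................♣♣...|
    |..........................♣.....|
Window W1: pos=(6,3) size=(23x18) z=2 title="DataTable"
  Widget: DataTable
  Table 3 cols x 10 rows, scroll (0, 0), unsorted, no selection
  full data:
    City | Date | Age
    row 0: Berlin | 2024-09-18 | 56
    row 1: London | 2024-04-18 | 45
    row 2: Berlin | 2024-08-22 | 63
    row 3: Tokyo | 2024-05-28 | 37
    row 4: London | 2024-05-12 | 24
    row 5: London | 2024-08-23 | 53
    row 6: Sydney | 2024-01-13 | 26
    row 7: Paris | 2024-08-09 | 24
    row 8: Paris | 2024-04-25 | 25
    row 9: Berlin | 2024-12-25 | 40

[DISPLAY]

                                                    
                                                    
    ┏━━━━━━━━━━━━━━━━━━━━━┓                         
    ┃ DataTable           ┃                         
    ┠─────────────────────┨                         
    ┃City  │Date      │Age┃                         
    ┃──────┼──────────┼───┃                         
    ┃Berlin│2024-09-18│56 ┃                         
    ┃London│2024-04-18│45 ┃                         
    ┃Berlin│2024-08-22│63 ┃                         
    ┃Tokyo │2024-05-28│37 ┃                         
 ┏━━┃London│2024-05-12│24 ┃━━━━━━━┓                 
 ┃ M┃London│2024-08-23│53 ┃       ┃                 
 ┠──┃Sydney│2024-01-13│26 ┃───────┨                 
 ┃..┃Paris │2024-08-09│24 ┃.......┃                 
 ┃..┃Paris │2024-04-25│25 ┃.......┃                 
 ┃..┃Berlin│2024-12-25│40 ┃.......┃                 
 ┃..┃                     ┃.......┃                 
 ┃..┃                     ┃.......┃                 


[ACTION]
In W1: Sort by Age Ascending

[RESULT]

                                                    
                                                    
    ┏━━━━━━━━━━━━━━━━━━━━━┓                         
    ┃ DataTable           ┃                         
    ┠─────────────────────┨                         
    ┃City  │Date      │Ag▲┃                         
    ┃──────┼──────────┼───┃                         
    ┃London│2024-05-12│24 ┃                         
    ┃Paris │2024-08-09│24 ┃                         
    ┃Paris │2024-04-25│25 ┃                         
    ┃Sydney│2024-01-13│26 ┃                         
 ┏━━┃Tokyo │2024-05-28│37 ┃━━━━━━━┓                 
 ┃ M┃Berlin│2024-12-25│40 ┃       ┃                 
 ┠──┃London│2024-04-18│45 ┃───────┨                 
 ┃..┃London│2024-08-23│53 ┃.......┃                 
 ┃..┃Berlin│2024-09-18│56 ┃.......┃                 
 ┃..┃Berlin│2024-08-22│63 ┃.......┃                 
 ┃..┃                     ┃.......┃                 
 ┃..┃                     ┃.......┃                 


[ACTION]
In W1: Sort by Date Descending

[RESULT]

                                                    
                                                    
    ┏━━━━━━━━━━━━━━━━━━━━━┓                         
    ┃ DataTable           ┃                         
    ┠─────────────────────┨                         
    ┃City  │Date     ▼│Age┃                         
    ┃──────┼──────────┼───┃                         
    ┃Berlin│2024-12-25│40 ┃                         
    ┃Berlin│2024-09-18│56 ┃                         
    ┃London│2024-08-23│53 ┃                         
    ┃Berlin│2024-08-22│63 ┃                         
 ┏━━┃Paris │2024-08-09│24 ┃━━━━━━━┓                 
 ┃ M┃Tokyo │2024-05-28│37 ┃       ┃                 
 ┠──┃London│2024-05-12│24 ┃───────┨                 
 ┃..┃Paris │2024-04-25│25 ┃.......┃                 
 ┃..┃London│2024-04-18│45 ┃.......┃                 
 ┃..┃Sydney│2024-01-13│26 ┃.......┃                 
 ┃..┃                     ┃.......┃                 
 ┃..┃                     ┃.......┃                 


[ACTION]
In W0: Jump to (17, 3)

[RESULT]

                                                    
                                                    
    ┏━━━━━━━━━━━━━━━━━━━━━┓                         
    ┃ DataTable           ┃                         
    ┠─────────────────────┨                         
    ┃City  │Date     ▼│Age┃                         
    ┃──────┼──────────┼───┃                         
    ┃Berlin│2024-12-25│40 ┃                         
    ┃Berlin│2024-09-18│56 ┃                         
    ┃London│2024-08-23│53 ┃                         
    ┃Berlin│2024-08-22│63 ┃                         
 ┏━━┃Paris │2024-08-09│24 ┃━━━━━━━┓                 
 ┃ M┃Tokyo │2024-05-28│37 ┃       ┃                 
 ┠──┃London│2024-05-12│24 ┃───────┨                 
 ┃♣.┃Paris │2024-04-25│25 ┃...... ┃                 
 ┃♣♣┃London│2024-04-18│45 ┃...... ┃                 
 ┃.♣┃Sydney│2024-01-13│26 ┃...... ┃                 
 ┃..┃                     ┃...... ┃                 
 ┃..┃                     ┃...... ┃                 


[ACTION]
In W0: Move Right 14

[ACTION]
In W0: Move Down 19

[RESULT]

                                                    
                                                    
    ┏━━━━━━━━━━━━━━━━━━━━━┓                         
    ┃ DataTable           ┃                         
    ┠─────────────────────┨                         
    ┃City  │Date     ▼│Age┃                         
    ┃──────┼──────────┼───┃                         
    ┃Berlin│2024-12-25│40 ┃                         
    ┃Berlin│2024-09-18│56 ┃                         
    ┃London│2024-08-23│53 ┃                         
    ┃Berlin│2024-08-22│63 ┃                         
 ┏━━┃Paris │2024-08-09│24 ┃━━━━━━━┓                 
 ┃ M┃Tokyo │2024-05-28│37 ┃       ┃                 
 ┠──┃London│2024-05-12│24 ┃───────┨                 
 ┃..┃Paris │2024-04-25│25 ┃       ┃                 
 ┃..┃London│2024-04-18│45 ┃       ┃                 
 ┃..┃Sydney│2024-01-13│26 ┃       ┃                 
 ┃..┃                     ┃       ┃                 
 ┃  ┃                     ┃       ┃                 


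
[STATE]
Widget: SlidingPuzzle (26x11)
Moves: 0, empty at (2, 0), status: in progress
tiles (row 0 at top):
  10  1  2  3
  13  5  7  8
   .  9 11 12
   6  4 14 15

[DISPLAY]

┌────┬────┬────┬────┐     
│ 10 │  1 │  2 │  3 │     
├────┼────┼────┼────┤     
│ 13 │  5 │  7 │  8 │     
├────┼────┼────┼────┤     
│    │  9 │ 11 │ 12 │     
├────┼────┼────┼────┤     
│  6 │  4 │ 14 │ 15 │     
└────┴────┴────┴────┘     
Moves: 0                  
                          


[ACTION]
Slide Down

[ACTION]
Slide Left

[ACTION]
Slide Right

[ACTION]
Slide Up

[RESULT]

┌────┬────┬────┬────┐     
│ 10 │  1 │  2 │  3 │     
├────┼────┼────┼────┤     
│ 13 │  5 │  7 │  8 │     
├────┼────┼────┼────┤     
│    │  9 │ 11 │ 12 │     
├────┼────┼────┼────┤     
│  6 │  4 │ 14 │ 15 │     
└────┴────┴────┴────┘     
Moves: 4                  
                          


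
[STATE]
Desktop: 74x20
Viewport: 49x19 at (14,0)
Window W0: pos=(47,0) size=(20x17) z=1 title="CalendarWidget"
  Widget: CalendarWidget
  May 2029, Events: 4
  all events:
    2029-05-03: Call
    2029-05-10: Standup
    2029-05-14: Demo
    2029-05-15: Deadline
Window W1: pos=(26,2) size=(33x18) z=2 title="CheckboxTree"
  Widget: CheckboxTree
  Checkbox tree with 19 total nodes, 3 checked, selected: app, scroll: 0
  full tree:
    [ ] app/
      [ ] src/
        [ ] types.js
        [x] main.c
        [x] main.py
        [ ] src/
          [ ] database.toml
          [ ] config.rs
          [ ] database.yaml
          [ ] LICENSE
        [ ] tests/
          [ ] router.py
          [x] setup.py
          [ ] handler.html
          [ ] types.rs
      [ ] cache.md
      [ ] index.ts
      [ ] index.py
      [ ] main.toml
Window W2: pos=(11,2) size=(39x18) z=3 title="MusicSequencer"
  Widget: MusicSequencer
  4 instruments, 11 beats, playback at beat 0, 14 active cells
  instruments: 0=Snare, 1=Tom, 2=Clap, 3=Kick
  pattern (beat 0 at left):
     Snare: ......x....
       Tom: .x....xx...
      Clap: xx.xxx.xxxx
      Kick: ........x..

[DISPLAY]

                                 ┏━━━━━━━━━━━━━━━
                                 ┃ CalendarWidget
━━━━━━━━━━━━━━━━━━━━━━━━━━━━━━━━━━━┓━━━━━━━━┓────
usicSequencer                      ┃        ┃29  
───────────────────────────────────┨────────┨ Fr 
    ▼1234567890                    ┃        ┃*  4
nare······█····                    ┃        ┃* 11
 Tom·█····██···                    ┃        ┃17 1
Clap██·███·████                    ┃        ┃ 25 
Kick········█··                    ┃        ┃    
                                   ┃        ┃    
                                   ┃l       ┃    
                                   ┃        ┃    
                                   ┃l       ┃    
                                   ┃        ┃    
                                   ┃        ┃    
                                   ┃        ┃━━━━
                                   ┃        ┃    
                                   ┃        ┃    


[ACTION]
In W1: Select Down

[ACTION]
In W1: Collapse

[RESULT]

                                 ┏━━━━━━━━━━━━━━━
                                 ┃ CalendarWidget
━━━━━━━━━━━━━━━━━━━━━━━━━━━━━━━━━━━┓━━━━━━━━┓────
usicSequencer                      ┃        ┃29  
───────────────────────────────────┨────────┨ Fr 
    ▼1234567890                    ┃        ┃*  4
nare······█····                    ┃        ┃* 11
 Tom·█····██···                    ┃        ┃17 1
Clap██·███·████                    ┃        ┃ 25 
Kick········█··                    ┃        ┃    
                                   ┃        ┃    
                                   ┃        ┃    
                                   ┃        ┃    
                                   ┃        ┃    
                                   ┃        ┃    
                                   ┃        ┃    
                                   ┃        ┃━━━━
                                   ┃        ┃    
                                   ┃        ┃    


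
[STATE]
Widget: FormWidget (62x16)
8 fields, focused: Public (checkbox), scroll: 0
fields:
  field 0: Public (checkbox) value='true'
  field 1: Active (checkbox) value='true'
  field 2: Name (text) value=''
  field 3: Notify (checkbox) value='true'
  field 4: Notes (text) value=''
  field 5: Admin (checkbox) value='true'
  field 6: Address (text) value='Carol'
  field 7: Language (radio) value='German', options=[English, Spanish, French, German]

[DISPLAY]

> Public:     [x]                                             
  Active:     [x]                                             
  Name:       [                                              ]
  Notify:     [x]                                             
  Notes:      [                                              ]
  Admin:      [x]                                             
  Address:    [Carol                                         ]
  Language:   ( ) English  ( ) Spanish  ( ) French  (●) German
                                                              
                                                              
                                                              
                                                              
                                                              
                                                              
                                                              
                                                              


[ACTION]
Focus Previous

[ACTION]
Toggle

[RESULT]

  Public:     [x]                                             
  Active:     [x]                                             
  Name:       [                                              ]
  Notify:     [x]                                             
  Notes:      [                                              ]
  Admin:      [x]                                             
  Address:    [Carol                                         ]
> Language:   ( ) English  ( ) Spanish  ( ) French  (●) German
                                                              
                                                              
                                                              
                                                              
                                                              
                                                              
                                                              
                                                              


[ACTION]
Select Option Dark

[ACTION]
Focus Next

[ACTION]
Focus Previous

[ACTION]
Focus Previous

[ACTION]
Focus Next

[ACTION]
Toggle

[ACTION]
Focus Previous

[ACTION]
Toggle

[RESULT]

  Public:     [x]                                             
  Active:     [x]                                             
  Name:       [                                              ]
  Notify:     [x]                                             
  Notes:      [                                              ]
  Admin:      [x]                                             
> Address:    [Carol                                         ]
  Language:   ( ) English  ( ) Spanish  ( ) French  (●) German
                                                              
                                                              
                                                              
                                                              
                                                              
                                                              
                                                              
                                                              


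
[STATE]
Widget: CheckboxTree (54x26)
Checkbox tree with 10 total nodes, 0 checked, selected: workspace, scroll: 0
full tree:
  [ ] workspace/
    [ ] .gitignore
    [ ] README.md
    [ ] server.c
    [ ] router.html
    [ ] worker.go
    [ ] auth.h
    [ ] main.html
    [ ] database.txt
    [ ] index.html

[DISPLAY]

>[ ] workspace/                                       
   [ ] .gitignore                                     
   [ ] README.md                                      
   [ ] server.c                                       
   [ ] router.html                                    
   [ ] worker.go                                      
   [ ] auth.h                                         
   [ ] main.html                                      
   [ ] database.txt                                   
   [ ] index.html                                     
                                                      
                                                      
                                                      
                                                      
                                                      
                                                      
                                                      
                                                      
                                                      
                                                      
                                                      
                                                      
                                                      
                                                      
                                                      
                                                      


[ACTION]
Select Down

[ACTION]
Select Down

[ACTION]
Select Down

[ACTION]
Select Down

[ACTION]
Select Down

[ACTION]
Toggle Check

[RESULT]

 [-] workspace/                                       
   [ ] .gitignore                                     
   [ ] README.md                                      
   [ ] server.c                                       
   [ ] router.html                                    
>  [x] worker.go                                      
   [ ] auth.h                                         
   [ ] main.html                                      
   [ ] database.txt                                   
   [ ] index.html                                     
                                                      
                                                      
                                                      
                                                      
                                                      
                                                      
                                                      
                                                      
                                                      
                                                      
                                                      
                                                      
                                                      
                                                      
                                                      
                                                      


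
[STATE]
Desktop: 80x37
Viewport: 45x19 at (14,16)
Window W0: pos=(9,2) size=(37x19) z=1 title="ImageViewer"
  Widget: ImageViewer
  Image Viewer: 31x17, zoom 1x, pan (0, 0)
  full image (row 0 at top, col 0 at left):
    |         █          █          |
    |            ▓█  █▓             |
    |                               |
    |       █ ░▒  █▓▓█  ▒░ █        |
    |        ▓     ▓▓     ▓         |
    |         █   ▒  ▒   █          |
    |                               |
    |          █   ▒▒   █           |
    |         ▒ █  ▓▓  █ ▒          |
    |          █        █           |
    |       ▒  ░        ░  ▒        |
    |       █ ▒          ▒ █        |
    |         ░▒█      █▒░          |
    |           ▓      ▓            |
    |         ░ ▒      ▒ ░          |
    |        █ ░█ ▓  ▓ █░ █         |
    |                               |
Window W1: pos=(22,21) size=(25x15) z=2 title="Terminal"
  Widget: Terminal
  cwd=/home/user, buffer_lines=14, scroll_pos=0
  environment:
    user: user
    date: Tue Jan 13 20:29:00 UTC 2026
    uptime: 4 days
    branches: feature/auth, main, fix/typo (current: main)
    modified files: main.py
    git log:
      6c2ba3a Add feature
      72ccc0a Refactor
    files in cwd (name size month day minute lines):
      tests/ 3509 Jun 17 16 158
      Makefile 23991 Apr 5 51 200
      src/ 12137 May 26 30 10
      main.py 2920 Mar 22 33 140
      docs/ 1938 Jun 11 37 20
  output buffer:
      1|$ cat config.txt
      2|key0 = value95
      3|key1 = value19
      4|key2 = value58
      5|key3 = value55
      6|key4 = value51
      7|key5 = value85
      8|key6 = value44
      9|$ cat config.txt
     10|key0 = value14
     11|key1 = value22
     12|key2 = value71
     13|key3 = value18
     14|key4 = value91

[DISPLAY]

   █ ▒          ▒ █            ┃             
     ░▒█      █▒░              ┃             
       ▓      ▓                ┃             
     ░ ▒      ▒ ░              ┃             
━━━━━━━━━━━━━━━━━━━━━━━━━━━━━━━┛             
        ┏━━━━━━━━━━━━━━━━━━━━━━━┓            
        ┃ Terminal              ┃            
        ┠───────────────────────┨            
        ┃$ cat config.txt       ┃            
        ┃key0 = value95         ┃            
        ┃key1 = value19         ┃            
        ┃key2 = value58         ┃            
        ┃key3 = value55         ┃            
        ┃key4 = value51         ┃            
        ┃key5 = value85         ┃            
        ┃key6 = value44         ┃            
        ┃$ cat config.txt       ┃            
        ┃key0 = value14         ┃            
        ┃key1 = value22         ┃            


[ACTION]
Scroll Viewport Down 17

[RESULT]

       ▓      ▓                ┃             
     ░ ▒      ▒ ░              ┃             
━━━━━━━━━━━━━━━━━━━━━━━━━━━━━━━┛             
        ┏━━━━━━━━━━━━━━━━━━━━━━━┓            
        ┃ Terminal              ┃            
        ┠───────────────────────┨            
        ┃$ cat config.txt       ┃            
        ┃key0 = value95         ┃            
        ┃key1 = value19         ┃            
        ┃key2 = value58         ┃            
        ┃key3 = value55         ┃            
        ┃key4 = value51         ┃            
        ┃key5 = value85         ┃            
        ┃key6 = value44         ┃            
        ┃$ cat config.txt       ┃            
        ┃key0 = value14         ┃            
        ┃key1 = value22         ┃            
        ┗━━━━━━━━━━━━━━━━━━━━━━━┛            
                                             


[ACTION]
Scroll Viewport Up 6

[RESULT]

      █   ▒▒   █               ┃             
     ▒ █  ▓▓  █ ▒              ┃             
      █        █               ┃             
   ▒  ░        ░  ▒            ┃             
   █ ▒          ▒ █            ┃             
     ░▒█      █▒░              ┃             
       ▓      ▓                ┃             
     ░ ▒      ▒ ░              ┃             
━━━━━━━━━━━━━━━━━━━━━━━━━━━━━━━┛             
        ┏━━━━━━━━━━━━━━━━━━━━━━━┓            
        ┃ Terminal              ┃            
        ┠───────────────────────┨            
        ┃$ cat config.txt       ┃            
        ┃key0 = value95         ┃            
        ┃key1 = value19         ┃            
        ┃key2 = value58         ┃            
        ┃key3 = value55         ┃            
        ┃key4 = value51         ┃            
        ┃key5 = value85         ┃            


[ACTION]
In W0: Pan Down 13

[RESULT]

                               ┃             
                               ┃             
                               ┃             
                               ┃             
                               ┃             
                               ┃             
                               ┃             
                               ┃             
━━━━━━━━━━━━━━━━━━━━━━━━━━━━━━━┛             
        ┏━━━━━━━━━━━━━━━━━━━━━━━┓            
        ┃ Terminal              ┃            
        ┠───────────────────────┨            
        ┃$ cat config.txt       ┃            
        ┃key0 = value95         ┃            
        ┃key1 = value19         ┃            
        ┃key2 = value58         ┃            
        ┃key3 = value55         ┃            
        ┃key4 = value51         ┃            
        ┃key5 = value85         ┃            


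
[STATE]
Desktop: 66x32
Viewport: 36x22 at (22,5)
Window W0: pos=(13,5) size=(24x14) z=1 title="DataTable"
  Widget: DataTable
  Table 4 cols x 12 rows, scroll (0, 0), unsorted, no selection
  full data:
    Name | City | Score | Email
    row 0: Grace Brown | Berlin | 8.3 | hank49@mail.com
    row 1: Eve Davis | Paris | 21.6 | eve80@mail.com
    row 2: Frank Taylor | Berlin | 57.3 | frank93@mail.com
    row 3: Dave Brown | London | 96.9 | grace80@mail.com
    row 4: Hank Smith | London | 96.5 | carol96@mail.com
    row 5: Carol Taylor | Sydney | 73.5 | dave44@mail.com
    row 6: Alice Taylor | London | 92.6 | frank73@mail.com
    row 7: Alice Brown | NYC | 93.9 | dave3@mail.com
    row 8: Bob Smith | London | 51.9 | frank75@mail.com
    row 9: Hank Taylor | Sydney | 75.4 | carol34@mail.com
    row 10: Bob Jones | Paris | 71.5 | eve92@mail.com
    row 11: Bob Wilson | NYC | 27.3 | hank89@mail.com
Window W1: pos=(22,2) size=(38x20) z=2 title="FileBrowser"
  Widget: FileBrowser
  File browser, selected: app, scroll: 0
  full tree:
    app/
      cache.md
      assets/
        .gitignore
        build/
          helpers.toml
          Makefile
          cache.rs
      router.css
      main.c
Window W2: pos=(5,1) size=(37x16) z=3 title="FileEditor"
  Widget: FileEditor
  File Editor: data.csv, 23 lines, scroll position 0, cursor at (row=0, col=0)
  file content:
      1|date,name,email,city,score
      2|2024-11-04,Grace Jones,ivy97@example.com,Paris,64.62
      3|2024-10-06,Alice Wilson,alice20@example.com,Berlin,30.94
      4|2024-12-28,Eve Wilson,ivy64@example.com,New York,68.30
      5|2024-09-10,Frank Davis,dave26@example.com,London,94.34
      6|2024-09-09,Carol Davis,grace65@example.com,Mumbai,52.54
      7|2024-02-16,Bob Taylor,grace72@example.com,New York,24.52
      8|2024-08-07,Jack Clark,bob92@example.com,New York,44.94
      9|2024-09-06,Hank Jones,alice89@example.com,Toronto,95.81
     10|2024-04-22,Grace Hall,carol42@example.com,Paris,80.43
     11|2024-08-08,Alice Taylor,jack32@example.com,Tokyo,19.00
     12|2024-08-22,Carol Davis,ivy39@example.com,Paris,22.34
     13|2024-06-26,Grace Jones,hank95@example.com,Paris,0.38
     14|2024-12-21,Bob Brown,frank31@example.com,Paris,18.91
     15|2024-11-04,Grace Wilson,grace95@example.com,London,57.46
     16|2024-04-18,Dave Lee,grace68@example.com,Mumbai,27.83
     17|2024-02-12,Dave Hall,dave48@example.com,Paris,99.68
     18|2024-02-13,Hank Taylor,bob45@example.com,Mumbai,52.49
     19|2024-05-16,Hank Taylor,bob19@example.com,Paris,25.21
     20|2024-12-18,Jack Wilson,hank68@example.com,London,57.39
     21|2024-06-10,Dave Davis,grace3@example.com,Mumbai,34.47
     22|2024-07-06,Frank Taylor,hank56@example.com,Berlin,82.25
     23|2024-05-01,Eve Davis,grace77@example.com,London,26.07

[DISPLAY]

 Jones,ivy97@examp█┃                
 Wilson,alice20@ex░┃                
ilson,ivy64@exampl░┃                
 Davis,dave26@exam░┃                
 Davis,grace65@exa░┃                
aylor,grace72@exam░┃                
Clark,bob92@exampl░┃                
Jones,alice89@exam░┃                
 Hall,carol42@exam░┃                
 Taylor,jack32@exa░┃                
 Davis,ivy39@examp▼┃                
━━━━━━━━━━━━━━━━━━━┛                
┃                                   
┃                                   
┃                                   
┃                                   
┗━━━━━━━━━━━━━━━━━━━━━━━━━━━━━━━━━━━
                                    
                                    
                                    
                                    
                                    


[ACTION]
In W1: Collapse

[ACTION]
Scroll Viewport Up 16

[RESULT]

                                    
━━━━━━━━━━━━━━━━━━━┓                
                   ┃━━━━━━━━━━━━━━━━
───────────────────┨                
city,score        ▲┃────────────────
 Jones,ivy97@examp█┃                
 Wilson,alice20@ex░┃                
ilson,ivy64@exampl░┃                
 Davis,dave26@exam░┃                
 Davis,grace65@exa░┃                
aylor,grace72@exam░┃                
Clark,bob92@exampl░┃                
Jones,alice89@exam░┃                
 Hall,carol42@exam░┃                
 Taylor,jack32@exa░┃                
 Davis,ivy39@examp▼┃                
━━━━━━━━━━━━━━━━━━━┛                
┃                                   
┃                                   
┃                                   
┃                                   
┗━━━━━━━━━━━━━━━━━━━━━━━━━━━━━━━━━━━


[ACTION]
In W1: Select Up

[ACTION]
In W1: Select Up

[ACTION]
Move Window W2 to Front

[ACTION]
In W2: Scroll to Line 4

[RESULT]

                                    
━━━━━━━━━━━━━━━━━━━┓                
                   ┃━━━━━━━━━━━━━━━━
───────────────────┨                
ilson,ivy64@exampl▲┃────────────────
 Davis,dave26@exam░┃                
 Davis,grace65@exa░┃                
aylor,grace72@exam█┃                
Clark,bob92@exampl░┃                
Jones,alice89@exam░┃                
 Hall,carol42@exam░┃                
 Taylor,jack32@exa░┃                
 Davis,ivy39@examp░┃                
 Jones,hank95@exam░┃                
rown,frank31@examp░┃                
 Wilson,grace95@ex▼┃                
━━━━━━━━━━━━━━━━━━━┛                
┃                                   
┃                                   
┃                                   
┃                                   
┗━━━━━━━━━━━━━━━━━━━━━━━━━━━━━━━━━━━


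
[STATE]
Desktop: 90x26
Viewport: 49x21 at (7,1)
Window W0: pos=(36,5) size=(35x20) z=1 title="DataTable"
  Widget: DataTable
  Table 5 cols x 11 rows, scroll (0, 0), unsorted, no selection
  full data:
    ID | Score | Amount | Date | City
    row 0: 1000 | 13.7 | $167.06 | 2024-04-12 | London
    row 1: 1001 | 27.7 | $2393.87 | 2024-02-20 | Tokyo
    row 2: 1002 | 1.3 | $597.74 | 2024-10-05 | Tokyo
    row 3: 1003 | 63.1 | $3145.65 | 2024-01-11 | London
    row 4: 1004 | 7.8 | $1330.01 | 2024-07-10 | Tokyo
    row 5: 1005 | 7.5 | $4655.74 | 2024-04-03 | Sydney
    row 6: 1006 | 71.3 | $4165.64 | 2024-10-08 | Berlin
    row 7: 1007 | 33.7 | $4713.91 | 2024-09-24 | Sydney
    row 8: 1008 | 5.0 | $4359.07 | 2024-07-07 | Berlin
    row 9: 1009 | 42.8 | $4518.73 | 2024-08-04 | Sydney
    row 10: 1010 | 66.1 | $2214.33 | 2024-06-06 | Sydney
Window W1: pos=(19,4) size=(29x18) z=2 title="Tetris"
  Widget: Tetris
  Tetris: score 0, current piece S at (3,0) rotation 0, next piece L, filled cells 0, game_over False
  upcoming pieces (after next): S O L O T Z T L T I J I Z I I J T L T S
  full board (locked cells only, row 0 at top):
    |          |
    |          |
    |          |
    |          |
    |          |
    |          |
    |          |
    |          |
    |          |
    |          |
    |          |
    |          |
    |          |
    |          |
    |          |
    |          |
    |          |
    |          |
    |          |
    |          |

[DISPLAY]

                                                 
                                                 
                                                 
            ┏━━━━━━━━━━━━━━━━━━━━━━━━━━━┓        
            ┃ Tetris                    ┃━━━━━━━━
            ┠───────────────────────────┨        
            ┃          │Next:           ┃────────
            ┃          │  ▒             ┃Amount  
            ┃          │▒▒▒             ┃────────
            ┃          │                ┃$167.06 
            ┃          │                ┃$2393.87
            ┃          │                ┃$597.74 
            ┃          │Score:          ┃$3145.65
            ┃          │0               ┃$1330.01
            ┃          │                ┃$4655.74
            ┃          │                ┃$4165.64
            ┃          │                ┃$4713.91
            ┃          │                ┃$4359.07
            ┃          │                ┃$4518.73
            ┃          │                ┃$2214.33
            ┗━━━━━━━━━━━━━━━━━━━━━━━━━━━┛        


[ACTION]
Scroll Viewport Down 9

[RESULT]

            ┃ Tetris                    ┃━━━━━━━━
            ┠───────────────────────────┨        
            ┃          │Next:           ┃────────
            ┃          │  ▒             ┃Amount  
            ┃          │▒▒▒             ┃────────
            ┃          │                ┃$167.06 
            ┃          │                ┃$2393.87
            ┃          │                ┃$597.74 
            ┃          │Score:          ┃$3145.65
            ┃          │0               ┃$1330.01
            ┃          │                ┃$4655.74
            ┃          │                ┃$4165.64
            ┃          │                ┃$4713.91
            ┃          │                ┃$4359.07
            ┃          │                ┃$4518.73
            ┃          │                ┃$2214.33
            ┗━━━━━━━━━━━━━━━━━━━━━━━━━━━┛        
                             ┃                   
                             ┃                   
                             ┗━━━━━━━━━━━━━━━━━━━
                                                 


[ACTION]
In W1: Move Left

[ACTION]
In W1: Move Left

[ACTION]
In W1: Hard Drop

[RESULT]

            ┃ Tetris                    ┃━━━━━━━━
            ┠───────────────────────────┨        
            ┃          │Next:           ┃────────
            ┃          │ ░░             ┃Amount  
            ┃          │░░              ┃────────
            ┃          │                ┃$167.06 
            ┃          │                ┃$2393.87
            ┃          │                ┃$597.74 
            ┃          │Score:          ┃$3145.65
            ┃          │0               ┃$1330.01
            ┃          │                ┃$4655.74
            ┃          │                ┃$4165.64
            ┃          │                ┃$4713.91
            ┃          │                ┃$4359.07
            ┃  ░░      │                ┃$4518.73
            ┃ ░░       │                ┃$2214.33
            ┗━━━━━━━━━━━━━━━━━━━━━━━━━━━┛        
                             ┃                   
                             ┃                   
                             ┗━━━━━━━━━━━━━━━━━━━
                                                 


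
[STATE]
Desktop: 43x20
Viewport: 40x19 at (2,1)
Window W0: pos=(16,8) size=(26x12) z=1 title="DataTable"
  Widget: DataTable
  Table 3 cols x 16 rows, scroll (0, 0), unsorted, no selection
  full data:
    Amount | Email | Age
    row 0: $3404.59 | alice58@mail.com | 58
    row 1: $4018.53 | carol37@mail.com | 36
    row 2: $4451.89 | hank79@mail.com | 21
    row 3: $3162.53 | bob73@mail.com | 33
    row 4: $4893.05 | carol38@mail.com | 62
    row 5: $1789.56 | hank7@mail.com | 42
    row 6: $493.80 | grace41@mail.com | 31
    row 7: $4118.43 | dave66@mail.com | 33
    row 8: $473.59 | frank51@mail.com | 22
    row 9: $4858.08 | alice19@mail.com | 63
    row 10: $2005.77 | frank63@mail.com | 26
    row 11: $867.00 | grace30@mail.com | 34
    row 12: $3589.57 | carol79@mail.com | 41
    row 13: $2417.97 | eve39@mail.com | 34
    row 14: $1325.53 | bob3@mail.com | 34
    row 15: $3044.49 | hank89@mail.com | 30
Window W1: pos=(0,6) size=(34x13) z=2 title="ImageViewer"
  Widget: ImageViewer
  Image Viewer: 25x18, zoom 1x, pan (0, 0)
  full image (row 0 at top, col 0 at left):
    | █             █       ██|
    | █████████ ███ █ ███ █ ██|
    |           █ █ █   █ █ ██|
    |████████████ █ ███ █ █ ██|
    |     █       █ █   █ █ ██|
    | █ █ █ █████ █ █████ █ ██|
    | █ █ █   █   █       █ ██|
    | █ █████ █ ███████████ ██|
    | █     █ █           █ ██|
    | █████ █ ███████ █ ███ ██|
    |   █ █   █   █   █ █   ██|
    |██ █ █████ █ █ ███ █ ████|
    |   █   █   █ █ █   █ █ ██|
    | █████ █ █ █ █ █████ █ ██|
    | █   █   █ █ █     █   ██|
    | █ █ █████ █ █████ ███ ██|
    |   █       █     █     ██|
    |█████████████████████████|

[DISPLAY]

                                        
                                        
                                        
                                        
                                        
━━━━━━━━━━━━━━━━━━━━━━━━━━━━━━━┓        
ImageViewer                    ┃        
───────────────────────────────┨━━━━━━━┓
█             █       ██       ┃       ┃
█████████ ███ █ ███ █ ██       ┃───────┨
          █ █ █   █ █ ██       ┃       ┃
███████████ █ ███ █ █ ██       ┃───────┃
    █       █ █   █ █ ██       ┃mail.co┃
█ █ █ █████ █ █████ █ ██       ┃mail.co┃
█ █ █   █   █       █ ██       ┃ail.com┃
█ █████ █ ███████████ ██       ┃il.com ┃
█     █ █           █ ██       ┃mail.co┃
━━━━━━━━━━━━━━━━━━━━━━━━━━━━━━━┛il.com ┃
              ┗━━━━━━━━━━━━━━━━━━━━━━━━┛


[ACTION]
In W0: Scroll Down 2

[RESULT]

                                        
                                        
                                        
                                        
                                        
━━━━━━━━━━━━━━━━━━━━━━━━━━━━━━━┓        
ImageViewer                    ┃        
───────────────────────────────┨━━━━━━━┓
█             █       ██       ┃       ┃
█████████ ███ █ ███ █ ██       ┃───────┨
          █ █ █   █ █ ██       ┃       ┃
███████████ █ ███ █ █ ██       ┃───────┃
    █       █ █   █ █ ██       ┃ail.com┃
█ █ █ █████ █ █████ █ ██       ┃il.com ┃
█ █ █   █   █       █ ██       ┃mail.co┃
█ █████ █ ███████████ ██       ┃il.com ┃
█     █ █           █ ██       ┃mail.co┃
━━━━━━━━━━━━━━━━━━━━━━━━━━━━━━━┛ail.com┃
              ┗━━━━━━━━━━━━━━━━━━━━━━━━┛


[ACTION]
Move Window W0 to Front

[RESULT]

                                        
                                        
                                        
                                        
                                        
━━━━━━━━━━━━━━━━━━━━━━━━━━━━━━━┓        
ImageViewer                    ┃        
──────────────┏━━━━━━━━━━━━━━━━━━━━━━━━┓
█             ┃ DataTable              ┃
█████████ ███ ┠────────────────────────┨
          █ █ ┃Amount  │Email          ┃
███████████ █ ┃────────┼───────────────┃
    █       █ ┃$4451.89│hank79@mail.com┃
█ █ █ █████ █ ┃$3162.53│bob73@mail.com ┃
█ █ █   █   █ ┃$4893.05│carol38@mail.co┃
█ █████ █ ████┃$1789.56│hank7@mail.com ┃
█     █ █     ┃$493.80 │grace41@mail.co┃
━━━━━━━━━━━━━━┃$4118.43│dave66@mail.com┃
              ┗━━━━━━━━━━━━━━━━━━━━━━━━┛


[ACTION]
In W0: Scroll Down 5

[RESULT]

                                        
                                        
                                        
                                        
                                        
━━━━━━━━━━━━━━━━━━━━━━━━━━━━━━━┓        
ImageViewer                    ┃        
──────────────┏━━━━━━━━━━━━━━━━━━━━━━━━┓
█             ┃ DataTable              ┃
█████████ ███ ┠────────────────────────┨
          █ █ ┃Amount  │Email          ┃
███████████ █ ┃────────┼───────────────┃
    █       █ ┃$4118.43│dave66@mail.com┃
█ █ █ █████ █ ┃$473.59 │frank51@mail.co┃
█ █ █   █   █ ┃$4858.08│alice19@mail.co┃
█ █████ █ ████┃$2005.77│frank63@mail.co┃
█     █ █     ┃$867.00 │grace30@mail.co┃
━━━━━━━━━━━━━━┃$3589.57│carol79@mail.co┃
              ┗━━━━━━━━━━━━━━━━━━━━━━━━┛


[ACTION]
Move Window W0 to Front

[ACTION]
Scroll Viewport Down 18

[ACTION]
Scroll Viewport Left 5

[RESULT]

                                        
                                        
                                        
                                        
                                        
┏━━━━━━━━━━━━━━━━━━━━━━━━━━━━━━━━┓      
┃ ImageViewer                    ┃      
┠───────────────┏━━━━━━━━━━━━━━━━━━━━━━━
┃ █             ┃ DataTable             
┃ █████████ ███ ┠───────────────────────
┃           █ █ ┃Amount  │Email         
┃████████████ █ ┃────────┼──────────────
┃     █       █ ┃$4118.43│dave66@mail.co
┃ █ █ █ █████ █ ┃$473.59 │frank51@mail.c
┃ █ █ █   █   █ ┃$4858.08│alice19@mail.c
┃ █ █████ █ ████┃$2005.77│frank63@mail.c
┃ █     █ █     ┃$867.00 │grace30@mail.c
┗━━━━━━━━━━━━━━━┃$3589.57│carol79@mail.c
                ┗━━━━━━━━━━━━━━━━━━━━━━━
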